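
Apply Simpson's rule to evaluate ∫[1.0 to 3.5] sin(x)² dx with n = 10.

f(x) = sin(x)²
a = 1.0, b = 3.5, n = 10
h = (b - a)/n = 0.250000

Simpson's rule: (h/3)[f(x₀) + 4f(x₁) + 2f(x₂) + ... + f(xₙ)]

x_0 = 1.0000, f(x_0) = 0.708073, coefficient = 1
x_1 = 1.2500, f(x_1) = 0.900572, coefficient = 4
x_2 = 1.5000, f(x_2) = 0.994996, coefficient = 2
x_3 = 1.7500, f(x_3) = 0.968228, coefficient = 4
x_4 = 2.0000, f(x_4) = 0.826822, coefficient = 2
x_5 = 2.2500, f(x_5) = 0.605398, coefficient = 4
x_6 = 2.5000, f(x_6) = 0.358169, coefficient = 2
x_7 = 2.7500, f(x_7) = 0.145665, coefficient = 4
x_8 = 3.0000, f(x_8) = 0.019915, coefficient = 2
x_9 = 3.2500, f(x_9) = 0.011706, coefficient = 4
x_10 = 3.5000, f(x_10) = 0.123049, coefficient = 1

I ≈ (0.250000/3) × 15.757203 = 1.313100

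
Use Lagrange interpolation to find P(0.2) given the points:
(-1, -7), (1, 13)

Lagrange interpolation formula:
P(x) = Σ yᵢ × Lᵢ(x)
where Lᵢ(x) = Π_{j≠i} (x - xⱼ)/(xᵢ - xⱼ)

L_0(0.2) = (0.2 - 1)/(-1 - 1) = 0.400000
L_1(0.2) = (0.2 - (-1))/(1 - (-1)) = 0.600000

P(0.2) = (-7)×L_0(0.2) + 13×L_1(0.2)
P(0.2) = 5.000000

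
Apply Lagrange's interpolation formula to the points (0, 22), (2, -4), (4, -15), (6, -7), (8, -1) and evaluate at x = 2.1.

Lagrange interpolation formula:
P(x) = Σ yᵢ × Lᵢ(x)
where Lᵢ(x) = Π_{j≠i} (x - xⱼ)/(xᵢ - xⱼ)

L_0(2.1) = (2.1 - 2)/(0 - 2) × (2.1 - 4)/(0 - 4) × (2.1 - 6)/(0 - 6) × (2.1 - 8)/(0 - 8) = -0.011385
L_1(2.1) = (2.1 - 0)/(2 - 0) × (2.1 - 4)/(2 - 4) × (2.1 - 6)/(2 - 6) × (2.1 - 8)/(2 - 8) = 0.956353
L_2(2.1) = (2.1 - 0)/(4 - 0) × (2.1 - 2)/(4 - 2) × (2.1 - 6)/(4 - 6) × (2.1 - 8)/(4 - 8) = 0.075502
L_3(2.1) = (2.1 - 0)/(6 - 0) × (2.1 - 2)/(6 - 2) × (2.1 - 4)/(6 - 4) × (2.1 - 8)/(6 - 8) = -0.024522
L_4(2.1) = (2.1 - 0)/(8 - 0) × (2.1 - 2)/(8 - 2) × (2.1 - 4)/(8 - 4) × (2.1 - 6)/(8 - 6) = 0.004052

P(2.1) = 22×L_0(2.1) + (-4)×L_1(2.1) + (-15)×L_2(2.1) + (-7)×L_3(2.1) + (-1)×L_4(2.1)
P(2.1) = -5.040809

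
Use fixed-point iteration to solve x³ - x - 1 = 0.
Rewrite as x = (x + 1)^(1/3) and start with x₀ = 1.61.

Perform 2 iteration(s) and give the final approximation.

Equation: x³ - x - 1 = 0
Fixed-point form: x = (x + 1)^(1/3)
x₀ = 1.61

x_1 = g(1.610000) = 1.376830
x_2 = g(1.376830) = 1.334543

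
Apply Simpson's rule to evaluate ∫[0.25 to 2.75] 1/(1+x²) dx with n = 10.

f(x) = 1/(1+x²)
a = 0.25, b = 2.75, n = 10
h = (b - a)/n = 0.250000

Simpson's rule: (h/3)[f(x₀) + 4f(x₁) + 2f(x₂) + ... + f(xₙ)]

x_0 = 0.2500, f(x_0) = 0.941176, coefficient = 1
x_1 = 0.5000, f(x_1) = 0.800000, coefficient = 4
x_2 = 0.7500, f(x_2) = 0.640000, coefficient = 2
x_3 = 1.0000, f(x_3) = 0.500000, coefficient = 4
x_4 = 1.2500, f(x_4) = 0.390244, coefficient = 2
x_5 = 1.5000, f(x_5) = 0.307692, coefficient = 4
x_6 = 1.7500, f(x_6) = 0.246154, coefficient = 2
x_7 = 2.0000, f(x_7) = 0.200000, coefficient = 4
x_8 = 2.2500, f(x_8) = 0.164948, coefficient = 2
x_9 = 2.5000, f(x_9) = 0.137931, coefficient = 4
x_10 = 2.7500, f(x_10) = 0.116788, coefficient = 1

I ≈ (0.250000/3) × 11.723151 = 0.976929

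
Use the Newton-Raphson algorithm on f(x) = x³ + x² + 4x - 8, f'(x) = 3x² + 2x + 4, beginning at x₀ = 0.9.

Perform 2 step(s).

f(x) = x³ + x² + 4x - 8
f'(x) = 3x² + 2x + 4
x₀ = 0.9

Newton-Raphson formula: x_{n+1} = x_n - f(x_n)/f'(x_n)

Iteration 1:
  f(0.900000) = -2.861000
  f'(0.900000) = 8.230000
  x_1 = 0.900000 - (-2.861000)/8.230000 = 1.247631
Iteration 2:
  f(1.247631) = 0.489144
  f'(1.247631) = 11.165008
  x_2 = 1.247631 - 0.489144/11.165008 = 1.203820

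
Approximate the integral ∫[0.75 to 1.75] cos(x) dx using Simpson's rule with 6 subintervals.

f(x) = cos(x)
a = 0.75, b = 1.75, n = 6
h = (b - a)/n = 0.166667

Simpson's rule: (h/3)[f(x₀) + 4f(x₁) + 2f(x₂) + ... + f(xₙ)]

x_0 = 0.7500, f(x_0) = 0.731689, coefficient = 1
x_1 = 0.9167, f(x_1) = 0.608469, coefficient = 4
x_2 = 1.0833, f(x_2) = 0.468386, coefficient = 2
x_3 = 1.2500, f(x_3) = 0.315322, coefficient = 4
x_4 = 1.4167, f(x_4) = 0.153520, coefficient = 2
x_5 = 1.5833, f(x_5) = -0.012537, coefficient = 4
x_6 = 1.7500, f(x_6) = -0.178246, coefficient = 1

I ≈ (0.166667/3) × 5.442273 = 0.302348
Exact value: 0.302347
Error: 0.000001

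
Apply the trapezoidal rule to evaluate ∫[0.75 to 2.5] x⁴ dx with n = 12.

f(x) = x⁴
a = 0.75, b = 2.5, n = 12
h = (b - a)/n = 0.145833

Trapezoidal rule: (h/2)[f(x₀) + 2f(x₁) + 2f(x₂) + ... + f(xₙ)]

x_0 = 0.7500, f(x_0) = 0.316406, coefficient = 1
x_1 = 0.8958, f(x_1) = 0.644034, coefficient = 2
x_2 = 1.0417, f(x_2) = 1.177376, coefficient = 2
x_3 = 1.1875, f(x_3) = 1.988541, coefficient = 2
x_4 = 1.3333, f(x_4) = 3.160494, coefficient = 2
x_5 = 1.4792, f(x_5) = 4.787055, coefficient = 2
x_6 = 1.6250, f(x_6) = 6.972900, coefficient = 2
x_7 = 1.7708, f(x_7) = 9.833560, coefficient = 2
x_8 = 1.9167, f(x_8) = 13.495419, coefficient = 2
x_9 = 2.0625, f(x_9) = 18.095718, coefficient = 2
x_10 = 2.2083, f(x_10) = 23.782555, coefficient = 2
x_11 = 2.3542, f(x_11) = 30.714880, coefficient = 2
x_12 = 2.5000, f(x_12) = 39.062500, coefficient = 1

I ≈ (0.145833/2) × 268.683970 = 19.591539
Exact value: 19.483789
Error: 0.107750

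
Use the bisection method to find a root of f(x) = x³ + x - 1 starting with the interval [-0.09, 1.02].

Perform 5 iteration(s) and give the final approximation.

f(x) = x³ + x - 1
Initial interval: [-0.09, 1.02]

Iteration 1:
  c_1 = (-0.090000 + 1.020000)/2 = 0.465000
  f(c_1) = f(0.465000) = -0.434455
  f(a) × f(c) ≥ 0, new interval: [0.465000, 1.020000]
Iteration 2:
  c_2 = (0.465000 + 1.020000)/2 = 0.742500
  f(c_2) = f(0.742500) = 0.151845
  f(a) × f(c) < 0, new interval: [0.465000, 0.742500]
Iteration 3:
  c_3 = (0.465000 + 0.742500)/2 = 0.603750
  f(c_3) = f(0.603750) = -0.176175
  f(a) × f(c) ≥ 0, new interval: [0.603750, 0.742500]
Iteration 4:
  c_4 = (0.603750 + 0.742500)/2 = 0.673125
  f(c_4) = f(0.673125) = -0.021884
  f(a) × f(c) ≥ 0, new interval: [0.673125, 0.742500]
Iteration 5:
  c_5 = (0.673125 + 0.742500)/2 = 0.707812
  f(c_5) = f(0.707812) = 0.062426
  f(a) × f(c) < 0, new interval: [0.673125, 0.707812]

After 5 iteration(s), the approximation is c_5 = 0.707812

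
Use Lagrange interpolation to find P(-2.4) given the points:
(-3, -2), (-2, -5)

Lagrange interpolation formula:
P(x) = Σ yᵢ × Lᵢ(x)
where Lᵢ(x) = Π_{j≠i} (x - xⱼ)/(xᵢ - xⱼ)

L_0(-2.4) = (-2.4 - (-2))/(-3 - (-2)) = 0.400000
L_1(-2.4) = (-2.4 - (-3))/(-2 - (-3)) = 0.600000

P(-2.4) = (-2)×L_0(-2.4) + (-5)×L_1(-2.4)
P(-2.4) = -3.800000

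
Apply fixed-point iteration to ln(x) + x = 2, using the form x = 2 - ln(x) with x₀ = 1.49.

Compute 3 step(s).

Equation: ln(x) + x = 2
Fixed-point form: x = 2 - ln(x)
x₀ = 1.49

x_1 = g(1.490000) = 1.601224
x_2 = g(1.601224) = 1.529232
x_3 = g(1.529232) = 1.575235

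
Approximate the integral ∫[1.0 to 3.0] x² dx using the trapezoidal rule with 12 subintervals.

f(x) = x²
a = 1.0, b = 3.0, n = 12
h = (b - a)/n = 0.166667

Trapezoidal rule: (h/2)[f(x₀) + 2f(x₁) + 2f(x₂) + ... + f(xₙ)]

x_0 = 1.0000, f(x_0) = 1.000000, coefficient = 1
x_1 = 1.1667, f(x_1) = 1.361111, coefficient = 2
x_2 = 1.3333, f(x_2) = 1.777778, coefficient = 2
x_3 = 1.5000, f(x_3) = 2.250000, coefficient = 2
x_4 = 1.6667, f(x_4) = 2.777778, coefficient = 2
x_5 = 1.8333, f(x_5) = 3.361111, coefficient = 2
x_6 = 2.0000, f(x_6) = 4.000000, coefficient = 2
x_7 = 2.1667, f(x_7) = 4.694444, coefficient = 2
x_8 = 2.3333, f(x_8) = 5.444444, coefficient = 2
x_9 = 2.5000, f(x_9) = 6.250000, coefficient = 2
x_10 = 2.6667, f(x_10) = 7.111111, coefficient = 2
x_11 = 2.8333, f(x_11) = 8.027778, coefficient = 2
x_12 = 3.0000, f(x_12) = 9.000000, coefficient = 1

I ≈ (0.166667/2) × 104.111111 = 8.675926
Exact value: 8.666667
Error: 0.009259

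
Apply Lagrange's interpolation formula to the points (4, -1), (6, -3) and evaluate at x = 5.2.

Lagrange interpolation formula:
P(x) = Σ yᵢ × Lᵢ(x)
where Lᵢ(x) = Π_{j≠i} (x - xⱼ)/(xᵢ - xⱼ)

L_0(5.2) = (5.2 - 6)/(4 - 6) = 0.400000
L_1(5.2) = (5.2 - 4)/(6 - 4) = 0.600000

P(5.2) = (-1)×L_0(5.2) + (-3)×L_1(5.2)
P(5.2) = -2.200000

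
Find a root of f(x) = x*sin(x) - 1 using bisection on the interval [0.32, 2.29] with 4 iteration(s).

f(x) = x*sin(x) - 1
Initial interval: [0.32, 2.29]

Iteration 1:
  c_1 = (0.320000 + 2.290000)/2 = 1.305000
  f(c_1) = f(1.305000) = 0.259173
  f(a) × f(c) < 0, new interval: [0.320000, 1.305000]
Iteration 2:
  c_2 = (0.320000 + 1.305000)/2 = 0.812500
  f(c_2) = f(0.812500) = -0.410118
  f(a) × f(c) ≥ 0, new interval: [0.812500, 1.305000]
Iteration 3:
  c_3 = (0.812500 + 1.305000)/2 = 1.058750
  f(c_3) = f(1.058750) = -0.077041
  f(a) × f(c) ≥ 0, new interval: [1.058750, 1.305000]
Iteration 4:
  c_4 = (1.058750 + 1.305000)/2 = 1.181875
  f(c_4) = f(1.181875) = 0.093611
  f(a) × f(c) < 0, new interval: [1.058750, 1.181875]

After 4 iteration(s), the approximation is c_4 = 1.181875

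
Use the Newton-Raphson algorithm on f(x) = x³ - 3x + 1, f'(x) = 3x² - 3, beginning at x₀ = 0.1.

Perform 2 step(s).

f(x) = x³ - 3x + 1
f'(x) = 3x² - 3
x₀ = 0.1

Newton-Raphson formula: x_{n+1} = x_n - f(x_n)/f'(x_n)

Iteration 1:
  f(0.100000) = 0.701000
  f'(0.100000) = -2.970000
  x_1 = 0.100000 - 0.701000/(-2.970000) = 0.336027
Iteration 2:
  f(0.336027) = 0.029861
  f'(0.336027) = -2.661258
  x_2 = 0.336027 - 0.029861/(-2.661258) = 0.347248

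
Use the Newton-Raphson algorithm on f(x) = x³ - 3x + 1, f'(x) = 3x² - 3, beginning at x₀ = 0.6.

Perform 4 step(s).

f(x) = x³ - 3x + 1
f'(x) = 3x² - 3
x₀ = 0.6

Newton-Raphson formula: x_{n+1} = x_n - f(x_n)/f'(x_n)

Iteration 1:
  f(0.600000) = -0.584000
  f'(0.600000) = -1.920000
  x_1 = 0.600000 - (-0.584000)/(-1.920000) = 0.295833
Iteration 2:
  f(0.295833) = 0.138391
  f'(0.295833) = -2.737448
  x_2 = 0.295833 - 0.138391/(-2.737448) = 0.346388
Iteration 3:
  f(0.346388) = 0.002397
  f'(0.346388) = -2.640046
  x_3 = 0.346388 - 0.002397/(-2.640046) = 0.347296
Iteration 4:
  f(0.347296) = 0.000001
  f'(0.347296) = -2.638156
  x_4 = 0.347296 - 0.000001/(-2.638156) = 0.347296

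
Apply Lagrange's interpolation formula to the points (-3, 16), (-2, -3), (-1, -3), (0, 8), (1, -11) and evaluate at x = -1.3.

Lagrange interpolation formula:
P(x) = Σ yᵢ × Lᵢ(x)
where Lᵢ(x) = Π_{j≠i} (x - xⱼ)/(xᵢ - xⱼ)

L_0(-1.3) = (-1.3 - (-2))/(-3 - (-2)) × (-1.3 - (-1))/(-3 - (-1)) × (-1.3 - 0)/(-3 - 0) × (-1.3 - 1)/(-3 - 1) = -0.026163
L_1(-1.3) = (-1.3 - (-3))/(-2 - (-3)) × (-1.3 - (-1))/(-2 - (-1)) × (-1.3 - 0)/(-2 - 0) × (-1.3 - 1)/(-2 - 1) = 0.254150
L_2(-1.3) = (-1.3 - (-3))/(-1 - (-3)) × (-1.3 - (-2))/(-1 - (-2)) × (-1.3 - 0)/(-1 - 0) × (-1.3 - 1)/(-1 - 1) = 0.889525
L_3(-1.3) = (-1.3 - (-3))/(0 - (-3)) × (-1.3 - (-2))/(0 - (-2)) × (-1.3 - (-1))/(0 - (-1)) × (-1.3 - 1)/(0 - 1) = -0.136850
L_4(-1.3) = (-1.3 - (-3))/(1 - (-3)) × (-1.3 - (-2))/(1 - (-2)) × (-1.3 - (-1))/(1 - (-1)) × (-1.3 - 0)/(1 - 0) = 0.019338

P(-1.3) = 16×L_0(-1.3) + (-3)×L_1(-1.3) + (-3)×L_2(-1.3) + 8×L_3(-1.3) + (-11)×L_4(-1.3)
P(-1.3) = -5.157137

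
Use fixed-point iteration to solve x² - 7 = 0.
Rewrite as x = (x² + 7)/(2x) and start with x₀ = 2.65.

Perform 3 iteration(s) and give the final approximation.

Equation: x² - 7 = 0
Fixed-point form: x = (x² + 7)/(2x)
x₀ = 2.65

x_1 = g(2.650000) = 2.645755
x_2 = g(2.645755) = 2.645751
x_3 = g(2.645751) = 2.645751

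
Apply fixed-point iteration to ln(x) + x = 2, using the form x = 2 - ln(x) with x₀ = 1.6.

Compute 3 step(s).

Equation: ln(x) + x = 2
Fixed-point form: x = 2 - ln(x)
x₀ = 1.6

x_1 = g(1.600000) = 1.529996
x_2 = g(1.529996) = 1.574735
x_3 = g(1.574735) = 1.545913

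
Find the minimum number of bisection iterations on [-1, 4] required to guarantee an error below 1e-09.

We need (b-a)/2^n ≤ 1e-09
(4 - (-1))/2^n ≤ 1e-09
5/2^n ≤ 1e-09
2^n ≥ 5000000000
n ≥ log₂(5000000000) = 32.22
n ≥ 33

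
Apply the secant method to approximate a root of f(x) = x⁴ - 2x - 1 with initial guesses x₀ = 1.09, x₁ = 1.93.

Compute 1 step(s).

f(x) = x⁴ - 2x - 1
x₀ = 1.09, x₁ = 1.93

Secant formula: x_{n+1} = x_n - f(x_n)(x_n - x_{n-1})/(f(x_n) - f(x_{n-1}))

Iteration 1:
  f(1.090000) = -1.768418
  f(1.930000) = 9.014880
  x_2 = 1.930000 - 9.014880×(1.930000 - 1.090000)/(9.014880 - (-1.768418))
       = 1.227757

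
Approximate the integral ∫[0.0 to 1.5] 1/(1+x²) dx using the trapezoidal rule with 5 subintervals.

f(x) = 1/(1+x²)
a = 0.0, b = 1.5, n = 5
h = (b - a)/n = 0.300000

Trapezoidal rule: (h/2)[f(x₀) + 2f(x₁) + 2f(x₂) + ... + f(xₙ)]

x_0 = 0.0000, f(x_0) = 1.000000, coefficient = 1
x_1 = 0.3000, f(x_1) = 0.917431, coefficient = 2
x_2 = 0.6000, f(x_2) = 0.735294, coefficient = 2
x_3 = 0.9000, f(x_3) = 0.552486, coefficient = 2
x_4 = 1.2000, f(x_4) = 0.409836, coefficient = 2
x_5 = 1.5000, f(x_5) = 0.307692, coefficient = 1

I ≈ (0.300000/2) × 6.537787 = 0.980668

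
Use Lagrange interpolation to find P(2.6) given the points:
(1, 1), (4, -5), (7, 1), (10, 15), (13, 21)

Lagrange interpolation formula:
P(x) = Σ yᵢ × Lᵢ(x)
where Lᵢ(x) = Π_{j≠i} (x - xⱼ)/(xᵢ - xⱼ)

L_0(2.6) = (2.6 - 4)/(1 - 4) × (2.6 - 7)/(1 - 7) × (2.6 - 10)/(1 - 10) × (2.6 - 13)/(1 - 13) = 0.243865
L_1(2.6) = (2.6 - 1)/(4 - 1) × (2.6 - 7)/(4 - 7) × (2.6 - 10)/(4 - 10) × (2.6 - 13)/(4 - 13) = 1.114812
L_2(2.6) = (2.6 - 1)/(7 - 1) × (2.6 - 4)/(7 - 4) × (2.6 - 10)/(7 - 10) × (2.6 - 13)/(7 - 13) = -0.532069
L_3(2.6) = (2.6 - 1)/(10 - 1) × (2.6 - 4)/(10 - 4) × (2.6 - 7)/(10 - 7) × (2.6 - 13)/(10 - 13) = 0.210910
L_4(2.6) = (2.6 - 1)/(13 - 1) × (2.6 - 4)/(13 - 4) × (2.6 - 7)/(13 - 7) × (2.6 - 10)/(13 - 10) = -0.037518

P(2.6) = 1×L_0(2.6) + (-5)×L_1(2.6) + 1×L_2(2.6) + 15×L_3(2.6) + 21×L_4(2.6)
P(2.6) = -3.486479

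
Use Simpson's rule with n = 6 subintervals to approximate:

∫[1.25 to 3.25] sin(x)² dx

f(x) = sin(x)²
a = 1.25, b = 3.25, n = 6
h = (b - a)/n = 0.333333

Simpson's rule: (h/3)[f(x₀) + 4f(x₁) + 2f(x₂) + ... + f(xₙ)]

x_0 = 1.2500, f(x_0) = 0.900572, coefficient = 1
x_1 = 1.5833, f(x_1) = 0.999843, coefficient = 4
x_2 = 1.9167, f(x_2) = 0.885068, coefficient = 2
x_3 = 2.2500, f(x_3) = 0.605398, coefficient = 4
x_4 = 2.5833, f(x_4) = 0.280593, coefficient = 2
x_5 = 2.9167, f(x_5) = 0.049744, coefficient = 4
x_6 = 3.2500, f(x_6) = 0.011706, coefficient = 1

I ≈ (0.333333/3) × 9.863541 = 1.095949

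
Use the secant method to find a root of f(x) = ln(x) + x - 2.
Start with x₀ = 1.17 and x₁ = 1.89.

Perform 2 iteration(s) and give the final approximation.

f(x) = ln(x) + x - 2
x₀ = 1.17, x₁ = 1.89

Secant formula: x_{n+1} = x_n - f(x_n)(x_n - x_{n-1})/(f(x_n) - f(x_{n-1}))

Iteration 1:
  f(1.170000) = -0.672996
  f(1.890000) = 0.526577
  x_2 = 1.890000 - 0.526577×(1.890000 - 1.170000)/(0.526577 - (-0.672996))
       = 1.573941
Iteration 2:
  f(1.890000) = 0.526577
  f(1.573941) = 0.027524
  x_3 = 1.573941 - 0.027524×(1.573941 - 1.890000)/(0.027524 - 0.526577)
       = 1.556510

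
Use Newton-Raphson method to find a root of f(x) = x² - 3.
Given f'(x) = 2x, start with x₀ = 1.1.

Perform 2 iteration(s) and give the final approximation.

f(x) = x² - 3
f'(x) = 2x
x₀ = 1.1

Newton-Raphson formula: x_{n+1} = x_n - f(x_n)/f'(x_n)

Iteration 1:
  f(1.100000) = -1.790000
  f'(1.100000) = 2.200000
  x_1 = 1.100000 - (-1.790000)/2.200000 = 1.913636
Iteration 2:
  f(1.913636) = 0.662004
  f'(1.913636) = 3.827273
  x_2 = 1.913636 - 0.662004/3.827273 = 1.740666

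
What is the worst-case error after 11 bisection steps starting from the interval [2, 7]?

Bisection error bound: |error| ≤ (b-a)/2^n
|error| ≤ (7 - 2)/2^11 = 5/2^11
|error| ≤ 0.0024414062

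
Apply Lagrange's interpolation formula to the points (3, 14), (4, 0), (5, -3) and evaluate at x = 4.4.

Lagrange interpolation formula:
P(x) = Σ yᵢ × Lᵢ(x)
where Lᵢ(x) = Π_{j≠i} (x - xⱼ)/(xᵢ - xⱼ)

L_0(4.4) = (4.4 - 4)/(3 - 4) × (4.4 - 5)/(3 - 5) = -0.120000
L_1(4.4) = (4.4 - 3)/(4 - 3) × (4.4 - 5)/(4 - 5) = 0.840000
L_2(4.4) = (4.4 - 3)/(5 - 3) × (4.4 - 4)/(5 - 4) = 0.280000

P(4.4) = 14×L_0(4.4) + 0×L_1(4.4) + (-3)×L_2(4.4)
P(4.4) = -2.520000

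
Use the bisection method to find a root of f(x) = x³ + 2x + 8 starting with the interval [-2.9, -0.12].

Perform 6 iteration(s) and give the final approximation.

f(x) = x³ + 2x + 8
Initial interval: [-2.9, -0.12]

Iteration 1:
  c_1 = (-2.900000 + (-0.120000))/2 = -1.510000
  f(c_1) = f(-1.510000) = 1.537049
  f(a) × f(c) < 0, new interval: [-2.900000, -1.510000]
Iteration 2:
  c_2 = (-2.900000 + (-1.510000))/2 = -2.205000
  f(c_2) = f(-2.205000) = -7.130765
  f(a) × f(c) ≥ 0, new interval: [-2.205000, -1.510000]
Iteration 3:
  c_3 = (-2.205000 + (-1.510000))/2 = -1.857500
  f(c_3) = f(-1.857500) = -2.123944
  f(a) × f(c) ≥ 0, new interval: [-1.857500, -1.510000]
Iteration 4:
  c_4 = (-1.857500 + (-1.510000))/2 = -1.683750
  f(c_4) = f(-1.683750) = -0.140955
  f(a) × f(c) ≥ 0, new interval: [-1.683750, -1.510000]
Iteration 5:
  c_5 = (-1.683750 + (-1.510000))/2 = -1.596875
  f(c_5) = f(-1.596875) = 0.734203
  f(a) × f(c) < 0, new interval: [-1.683750, -1.596875]
Iteration 6:
  c_6 = (-1.683750 + (-1.596875))/2 = -1.640312
  f(c_6) = f(-1.640312) = 0.305909
  f(a) × f(c) < 0, new interval: [-1.683750, -1.640312]

After 6 iteration(s), the approximation is c_6 = -1.640312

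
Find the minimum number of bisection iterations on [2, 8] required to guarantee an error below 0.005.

We need (b-a)/2^n ≤ 0.005
(8 - 2)/2^n ≤ 0.005
6/2^n ≤ 0.005
2^n ≥ 1200
n ≥ log₂(1200) = 10.23
n ≥ 11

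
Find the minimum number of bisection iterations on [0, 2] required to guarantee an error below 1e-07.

We need (b-a)/2^n ≤ 1e-07
(2 - 0)/2^n ≤ 1e-07
2/2^n ≤ 1e-07
2^n ≥ 20000000
n ≥ log₂(20000000) = 24.25
n ≥ 25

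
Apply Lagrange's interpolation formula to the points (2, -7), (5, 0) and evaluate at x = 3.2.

Lagrange interpolation formula:
P(x) = Σ yᵢ × Lᵢ(x)
where Lᵢ(x) = Π_{j≠i} (x - xⱼ)/(xᵢ - xⱼ)

L_0(3.2) = (3.2 - 5)/(2 - 5) = 0.600000
L_1(3.2) = (3.2 - 2)/(5 - 2) = 0.400000

P(3.2) = (-7)×L_0(3.2) + 0×L_1(3.2)
P(3.2) = -4.200000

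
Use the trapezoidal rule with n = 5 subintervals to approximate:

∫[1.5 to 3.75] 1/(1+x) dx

f(x) = 1/(1+x)
a = 1.5, b = 3.75, n = 5
h = (b - a)/n = 0.450000

Trapezoidal rule: (h/2)[f(x₀) + 2f(x₁) + 2f(x₂) + ... + f(xₙ)]

x_0 = 1.5000, f(x_0) = 0.400000, coefficient = 1
x_1 = 1.9500, f(x_1) = 0.338983, coefficient = 2
x_2 = 2.4000, f(x_2) = 0.294118, coefficient = 2
x_3 = 2.8500, f(x_3) = 0.259740, coefficient = 2
x_4 = 3.3000, f(x_4) = 0.232558, coefficient = 2
x_5 = 3.7500, f(x_5) = 0.210526, coefficient = 1

I ≈ (0.450000/2) × 2.861325 = 0.643798
Exact value: 0.641854
Error: 0.001944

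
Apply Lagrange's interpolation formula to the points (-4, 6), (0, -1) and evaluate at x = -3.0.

Lagrange interpolation formula:
P(x) = Σ yᵢ × Lᵢ(x)
where Lᵢ(x) = Π_{j≠i} (x - xⱼ)/(xᵢ - xⱼ)

L_0(-3.0) = (-3.0 - 0)/(-4 - 0) = 0.750000
L_1(-3.0) = (-3.0 - (-4))/(0 - (-4)) = 0.250000

P(-3.0) = 6×L_0(-3.0) + (-1)×L_1(-3.0)
P(-3.0) = 4.250000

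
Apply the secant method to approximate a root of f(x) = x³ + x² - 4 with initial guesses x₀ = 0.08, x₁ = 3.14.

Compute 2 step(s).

f(x) = x³ + x² - 4
x₀ = 0.08, x₁ = 3.14

Secant formula: x_{n+1} = x_n - f(x_n)(x_n - x_{n-1})/(f(x_n) - f(x_{n-1}))

Iteration 1:
  f(0.080000) = -3.993088
  f(3.140000) = 36.818744
  x_2 = 3.140000 - 36.818744×(3.140000 - 0.080000)/(36.818744 - (-3.993088))
       = 0.379395
Iteration 2:
  f(3.140000) = 36.818744
  f(0.379395) = -3.801449
  x_3 = 0.379395 - (-3.801449)×(0.379395 - 3.140000)/(-3.801449 - 36.818744)
       = 0.637747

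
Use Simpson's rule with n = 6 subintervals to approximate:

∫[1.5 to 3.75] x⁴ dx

f(x) = x⁴
a = 1.5, b = 3.75, n = 6
h = (b - a)/n = 0.375000

Simpson's rule: (h/3)[f(x₀) + 4f(x₁) + 2f(x₂) + ... + f(xₙ)]

x_0 = 1.5000, f(x_0) = 5.062500, coefficient = 1
x_1 = 1.8750, f(x_1) = 12.359619, coefficient = 4
x_2 = 2.2500, f(x_2) = 25.628906, coefficient = 2
x_3 = 2.6250, f(x_3) = 47.480713, coefficient = 4
x_4 = 3.0000, f(x_4) = 81.000000, coefficient = 2
x_5 = 3.3750, f(x_5) = 129.746338, coefficient = 4
x_6 = 3.7500, f(x_6) = 197.753906, coefficient = 1

I ≈ (0.375000/3) × 1174.420898 = 146.802612
Exact value: 146.796680
Error: 0.005933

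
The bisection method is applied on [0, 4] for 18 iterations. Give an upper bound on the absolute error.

Bisection error bound: |error| ≤ (b-a)/2^n
|error| ≤ (4 - 0)/2^18 = 4/2^18
|error| ≤ 0.0000152588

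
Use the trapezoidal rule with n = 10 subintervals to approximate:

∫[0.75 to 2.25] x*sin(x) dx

f(x) = x*sin(x)
a = 0.75, b = 2.25, n = 10
h = (b - a)/n = 0.150000

Trapezoidal rule: (h/2)[f(x₀) + 2f(x₁) + 2f(x₂) + ... + f(xₙ)]

x_0 = 0.7500, f(x_0) = 0.511229, coefficient = 1
x_1 = 0.9000, f(x_1) = 0.704994, coefficient = 2
x_2 = 1.0500, f(x_2) = 0.910794, coefficient = 2
x_3 = 1.2000, f(x_3) = 1.118447, coefficient = 2
x_4 = 1.3500, f(x_4) = 1.317227, coefficient = 2
x_5 = 1.5000, f(x_5) = 1.496242, coefficient = 2
x_6 = 1.6500, f(x_6) = 1.644827, coefficient = 2
x_7 = 1.8000, f(x_7) = 1.752926, coefficient = 2
x_8 = 1.9500, f(x_8) = 1.811471, coefficient = 2
x_9 = 2.1000, f(x_9) = 1.812740, coefficient = 2
x_10 = 2.2500, f(x_10) = 1.750665, coefficient = 1

I ≈ (0.150000/2) × 27.401231 = 2.055092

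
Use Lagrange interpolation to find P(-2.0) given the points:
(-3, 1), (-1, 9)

Lagrange interpolation formula:
P(x) = Σ yᵢ × Lᵢ(x)
where Lᵢ(x) = Π_{j≠i} (x - xⱼ)/(xᵢ - xⱼ)

L_0(-2.0) = (-2.0 - (-1))/(-3 - (-1)) = 0.500000
L_1(-2.0) = (-2.0 - (-3))/(-1 - (-3)) = 0.500000

P(-2.0) = 1×L_0(-2.0) + 9×L_1(-2.0)
P(-2.0) = 5.000000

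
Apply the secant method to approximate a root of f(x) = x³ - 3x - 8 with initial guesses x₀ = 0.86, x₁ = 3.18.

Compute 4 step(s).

f(x) = x³ - 3x - 8
x₀ = 0.86, x₁ = 3.18

Secant formula: x_{n+1} = x_n - f(x_n)(x_n - x_{n-1})/(f(x_n) - f(x_{n-1}))

Iteration 1:
  f(0.860000) = -9.943944
  f(3.180000) = 14.617432
  x_2 = 3.180000 - 14.617432×(3.180000 - 0.860000)/(14.617432 - (-9.943944))
       = 1.799278
Iteration 2:
  f(3.180000) = 14.617432
  f(1.799278) = -7.572852
  x_3 = 1.799278 - (-7.572852)×(1.799278 - 3.180000)/(-7.572852 - 14.617432)
       = 2.270475
Iteration 3:
  f(1.799278) = -7.572852
  f(2.270475) = -3.106997
  x_4 = 2.270475 - (-3.106997)×(2.270475 - 1.799278)/(-3.106997 - (-7.572852))
       = 2.598298
Iteration 4:
  f(2.270475) = -3.106997
  f(2.598298) = 1.746609
  x_5 = 2.598298 - 1.746609×(2.598298 - 2.270475)/(1.746609 - (-3.106997))
       = 2.480328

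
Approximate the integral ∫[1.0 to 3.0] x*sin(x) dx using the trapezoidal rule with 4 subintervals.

f(x) = x*sin(x)
a = 1.0, b = 3.0, n = 4
h = (b - a)/n = 0.500000

Trapezoidal rule: (h/2)[f(x₀) + 2f(x₁) + 2f(x₂) + ... + f(xₙ)]

x_0 = 1.0000, f(x_0) = 0.841471, coefficient = 1
x_1 = 1.5000, f(x_1) = 1.496242, coefficient = 2
x_2 = 2.0000, f(x_2) = 1.818595, coefficient = 2
x_3 = 2.5000, f(x_3) = 1.496180, coefficient = 2
x_4 = 3.0000, f(x_4) = 0.423360, coefficient = 1

I ≈ (0.500000/2) × 10.886866 = 2.721717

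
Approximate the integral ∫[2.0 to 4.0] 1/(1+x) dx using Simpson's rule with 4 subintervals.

f(x) = 1/(1+x)
a = 2.0, b = 4.0, n = 4
h = (b - a)/n = 0.500000

Simpson's rule: (h/3)[f(x₀) + 4f(x₁) + 2f(x₂) + ... + f(xₙ)]

x_0 = 2.0000, f(x_0) = 0.333333, coefficient = 1
x_1 = 2.5000, f(x_1) = 0.285714, coefficient = 4
x_2 = 3.0000, f(x_2) = 0.250000, coefficient = 2
x_3 = 3.5000, f(x_3) = 0.222222, coefficient = 4
x_4 = 4.0000, f(x_4) = 0.200000, coefficient = 1

I ≈ (0.500000/3) × 3.065079 = 0.510847
Exact value: 0.510826
Error: 0.000021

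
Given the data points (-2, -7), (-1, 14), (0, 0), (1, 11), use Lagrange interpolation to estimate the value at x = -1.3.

Lagrange interpolation formula:
P(x) = Σ yᵢ × Lᵢ(x)
where Lᵢ(x) = Π_{j≠i} (x - xⱼ)/(xᵢ - xⱼ)

L_0(-1.3) = (-1.3 - (-1))/(-2 - (-1)) × (-1.3 - 0)/(-2 - 0) × (-1.3 - 1)/(-2 - 1) = 0.149500
L_1(-1.3) = (-1.3 - (-2))/(-1 - (-2)) × (-1.3 - 0)/(-1 - 0) × (-1.3 - 1)/(-1 - 1) = 1.046500
L_2(-1.3) = (-1.3 - (-2))/(0 - (-2)) × (-1.3 - (-1))/(0 - (-1)) × (-1.3 - 1)/(0 - 1) = -0.241500
L_3(-1.3) = (-1.3 - (-2))/(1 - (-2)) × (-1.3 - (-1))/(1 - (-1)) × (-1.3 - 0)/(1 - 0) = 0.045500

P(-1.3) = (-7)×L_0(-1.3) + 14×L_1(-1.3) + 0×L_2(-1.3) + 11×L_3(-1.3)
P(-1.3) = 14.105000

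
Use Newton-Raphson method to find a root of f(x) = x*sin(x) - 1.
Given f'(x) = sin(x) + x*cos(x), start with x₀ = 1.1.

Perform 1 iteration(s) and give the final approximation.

f(x) = x*sin(x) - 1
f'(x) = sin(x) + x*cos(x)
x₀ = 1.1

Newton-Raphson formula: x_{n+1} = x_n - f(x_n)/f'(x_n)

Iteration 1:
  f(1.100000) = -0.019672
  f'(1.100000) = 1.390163
  x_1 = 1.100000 - (-0.019672)/1.390163 = 1.114151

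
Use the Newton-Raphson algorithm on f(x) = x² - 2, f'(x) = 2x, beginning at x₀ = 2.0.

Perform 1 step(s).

f(x) = x² - 2
f'(x) = 2x
x₀ = 2.0

Newton-Raphson formula: x_{n+1} = x_n - f(x_n)/f'(x_n)

Iteration 1:
  f(2.000000) = 2.000000
  f'(2.000000) = 4.000000
  x_1 = 2.000000 - 2.000000/4.000000 = 1.500000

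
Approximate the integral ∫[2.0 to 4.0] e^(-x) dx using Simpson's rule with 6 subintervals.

f(x) = e^(-x)
a = 2.0, b = 4.0, n = 6
h = (b - a)/n = 0.333333

Simpson's rule: (h/3)[f(x₀) + 4f(x₁) + 2f(x₂) + ... + f(xₙ)]

x_0 = 2.0000, f(x_0) = 0.135335, coefficient = 1
x_1 = 2.3333, f(x_1) = 0.096972, coefficient = 4
x_2 = 2.6667, f(x_2) = 0.069483, coefficient = 2
x_3 = 3.0000, f(x_3) = 0.049787, coefficient = 4
x_4 = 3.3333, f(x_4) = 0.035674, coefficient = 2
x_5 = 3.6667, f(x_5) = 0.025562, coefficient = 4
x_6 = 4.0000, f(x_6) = 0.018316, coefficient = 1

I ≈ (0.333333/3) × 1.053248 = 0.117028
Exact value: 0.117020
Error: 0.000008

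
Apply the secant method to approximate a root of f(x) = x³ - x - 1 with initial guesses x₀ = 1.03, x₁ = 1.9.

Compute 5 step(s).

f(x) = x³ - x - 1
x₀ = 1.03, x₁ = 1.9

Secant formula: x_{n+1} = x_n - f(x_n)(x_n - x_{n-1})/(f(x_n) - f(x_{n-1}))

Iteration 1:
  f(1.030000) = -0.937273
  f(1.900000) = 3.959000
  x_2 = 1.900000 - 3.959000×(1.900000 - 1.030000)/(3.959000 - (-0.937273))
       = 1.196540
Iteration 2:
  f(1.900000) = 3.959000
  f(1.196540) = -0.483443
  x_3 = 1.196540 - (-0.483443)×(1.196540 - 1.900000)/(-0.483443 - 3.959000)
       = 1.273093
Iteration 3:
  f(1.196540) = -0.483443
  f(1.273093) = -0.209706
  x_4 = 1.273093 - (-0.209706)×(1.273093 - 1.196540)/(-0.209706 - (-0.483443))
       = 1.331740
Iteration 4:
  f(1.273093) = -0.209706
  f(1.331740) = 0.030141
  x_5 = 1.331740 - 0.030141×(1.331740 - 1.273093)/(0.030141 - (-0.209706))
       = 1.324370
Iteration 5:
  f(1.331740) = 0.030141
  f(1.324370) = -0.001485
  x_6 = 1.324370 - (-0.001485)×(1.324370 - 1.331740)/(-0.001485 - 0.030141)
       = 1.324716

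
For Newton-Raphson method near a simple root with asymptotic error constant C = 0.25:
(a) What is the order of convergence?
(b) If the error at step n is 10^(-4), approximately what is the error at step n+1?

(a) Newton-Raphson has quadratic (order 2) convergence near simple roots.
    This means |e_{n+1}| ≈ C|e_n|².

(b) With |e_n| = 10^(-4) and C = 0.25:
    |e_{n+1}| ≈ 0.25 × (10^(-4))² = 0.25 × 10^(-8)

(a) 2 (quadratic); (b) |e_{n+1}| ≈ 2.500e-09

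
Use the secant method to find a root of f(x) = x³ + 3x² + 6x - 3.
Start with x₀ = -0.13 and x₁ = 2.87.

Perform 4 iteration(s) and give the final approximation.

f(x) = x³ + 3x² + 6x - 3
x₀ = -0.13, x₁ = 2.87

Secant formula: x_{n+1} = x_n - f(x_n)(x_n - x_{n-1})/(f(x_n) - f(x_{n-1}))

Iteration 1:
  f(-0.130000) = -3.731497
  f(2.870000) = 62.570603
  x_2 = 2.870000 - 62.570603×(2.870000 - (-0.130000))/(62.570603 - (-3.731497))
       = 0.038841
Iteration 2:
  f(2.870000) = 62.570603
  f(0.038841) = -2.762372
  x_3 = 0.038841 - (-2.762372)×(0.038841 - 2.870000)/(-2.762372 - 62.570603)
       = 0.158546
Iteration 3:
  f(0.038841) = -2.762372
  f(0.158546) = -1.969327
  x_4 = 0.158546 - (-1.969327)×(0.158546 - 0.038841)/(-1.969327 - (-2.762372))
       = 0.455805
Iteration 4:
  f(0.158546) = -1.969327
  f(0.455805) = 0.452799
  x_5 = 0.455805 - 0.452799×(0.455805 - 0.158546)/(0.452799 - (-1.969327))
       = 0.400234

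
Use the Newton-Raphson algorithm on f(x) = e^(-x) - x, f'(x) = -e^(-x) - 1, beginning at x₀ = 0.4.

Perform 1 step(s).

f(x) = e^(-x) - x
f'(x) = -e^(-x) - 1
x₀ = 0.4

Newton-Raphson formula: x_{n+1} = x_n - f(x_n)/f'(x_n)

Iteration 1:
  f(0.400000) = 0.270320
  f'(0.400000) = -1.670320
  x_1 = 0.400000 - 0.270320/(-1.670320) = 0.561837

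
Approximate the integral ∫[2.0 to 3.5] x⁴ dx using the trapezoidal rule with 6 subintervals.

f(x) = x⁴
a = 2.0, b = 3.5, n = 6
h = (b - a)/n = 0.250000

Trapezoidal rule: (h/2)[f(x₀) + 2f(x₁) + 2f(x₂) + ... + f(xₙ)]

x_0 = 2.0000, f(x_0) = 16.000000, coefficient = 1
x_1 = 2.2500, f(x_1) = 25.628906, coefficient = 2
x_2 = 2.5000, f(x_2) = 39.062500, coefficient = 2
x_3 = 2.7500, f(x_3) = 57.191406, coefficient = 2
x_4 = 3.0000, f(x_4) = 81.000000, coefficient = 2
x_5 = 3.2500, f(x_5) = 111.566406, coefficient = 2
x_6 = 3.5000, f(x_6) = 150.062500, coefficient = 1

I ≈ (0.250000/2) × 794.960938 = 99.370117
Exact value: 98.643750
Error: 0.726367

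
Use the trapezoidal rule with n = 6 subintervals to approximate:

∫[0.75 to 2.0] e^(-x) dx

f(x) = e^(-x)
a = 0.75, b = 2.0, n = 6
h = (b - a)/n = 0.208333

Trapezoidal rule: (h/2)[f(x₀) + 2f(x₁) + 2f(x₂) + ... + f(xₙ)]

x_0 = 0.7500, f(x_0) = 0.472367, coefficient = 1
x_1 = 0.9583, f(x_1) = 0.383532, coefficient = 2
x_2 = 1.1667, f(x_2) = 0.311403, coefficient = 2
x_3 = 1.3750, f(x_3) = 0.252840, coefficient = 2
x_4 = 1.5833, f(x_4) = 0.205290, coefficient = 2
x_5 = 1.7917, f(x_5) = 0.166682, coefficient = 2
x_6 = 2.0000, f(x_6) = 0.135335, coefficient = 1

I ≈ (0.208333/2) × 3.247194 = 0.338249
Exact value: 0.337031
Error: 0.001218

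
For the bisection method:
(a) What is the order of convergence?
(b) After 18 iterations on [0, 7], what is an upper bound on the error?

(a) Bisection has linear (order 1) convergence; the error is halved each step.

(b) Error bound = (b-a)/2^n = (7 - 0)/2^{18}
    = 7/2^{18}

(a) 1 (linear); (b) error ≤ 2.67e-05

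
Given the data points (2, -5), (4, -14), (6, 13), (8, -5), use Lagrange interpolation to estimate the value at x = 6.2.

Lagrange interpolation formula:
P(x) = Σ yᵢ × Lᵢ(x)
where Lᵢ(x) = Π_{j≠i} (x - xⱼ)/(xᵢ - xⱼ)

L_0(6.2) = (6.2 - 4)/(2 - 4) × (6.2 - 6)/(2 - 6) × (6.2 - 8)/(2 - 8) = 0.016500
L_1(6.2) = (6.2 - 2)/(4 - 2) × (6.2 - 6)/(4 - 6) × (6.2 - 8)/(4 - 8) = -0.094500
L_2(6.2) = (6.2 - 2)/(6 - 2) × (6.2 - 4)/(6 - 4) × (6.2 - 8)/(6 - 8) = 1.039500
L_3(6.2) = (6.2 - 2)/(8 - 2) × (6.2 - 4)/(8 - 4) × (6.2 - 6)/(8 - 6) = 0.038500

P(6.2) = (-5)×L_0(6.2) + (-14)×L_1(6.2) + 13×L_2(6.2) + (-5)×L_3(6.2)
P(6.2) = 14.561500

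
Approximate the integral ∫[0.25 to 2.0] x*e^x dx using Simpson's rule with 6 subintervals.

f(x) = x*e^x
a = 0.25, b = 2.0, n = 6
h = (b - a)/n = 0.291667

Simpson's rule: (h/3)[f(x₀) + 4f(x₁) + 2f(x₂) + ... + f(xₙ)]

x_0 = 0.2500, f(x_0) = 0.321006, coefficient = 1
x_1 = 0.5417, f(x_1) = 0.931054, coefficient = 4
x_2 = 0.8333, f(x_2) = 1.917480, coefficient = 2
x_3 = 1.1250, f(x_3) = 3.465244, coefficient = 4
x_4 = 1.4167, f(x_4) = 5.841417, coefficient = 2
x_5 = 1.7083, f(x_5) = 9.429580, coefficient = 4
x_6 = 2.0000, f(x_6) = 14.778112, coefficient = 1

I ≈ (0.291667/3) × 85.920425 = 8.353375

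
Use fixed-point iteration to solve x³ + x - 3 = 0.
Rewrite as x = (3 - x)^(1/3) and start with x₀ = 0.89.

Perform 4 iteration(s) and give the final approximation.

Equation: x³ + x - 3 = 0
Fixed-point form: x = (3 - x)^(1/3)
x₀ = 0.89

x_1 = g(0.890000) = 1.282609
x_2 = g(1.282609) = 1.197539
x_3 = g(1.197539) = 1.216994
x_4 = g(1.216994) = 1.212600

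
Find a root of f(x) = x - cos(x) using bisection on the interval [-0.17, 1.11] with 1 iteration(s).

f(x) = x - cos(x)
Initial interval: [-0.17, 1.11]

Iteration 1:
  c_1 = (-0.170000 + 1.110000)/2 = 0.470000
  f(c_1) = f(0.470000) = -0.421568
  f(a) × f(c) ≥ 0, new interval: [0.470000, 1.110000]

After 1 iteration(s), the approximation is c_1 = 0.470000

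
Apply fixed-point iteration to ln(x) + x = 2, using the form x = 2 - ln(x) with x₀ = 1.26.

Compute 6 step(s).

Equation: ln(x) + x = 2
Fixed-point form: x = 2 - ln(x)
x₀ = 1.26

x_1 = g(1.260000) = 1.768888
x_2 = g(1.768888) = 1.429649
x_3 = g(1.429649) = 1.642571
x_4 = g(1.642571) = 1.503737
x_5 = g(1.503737) = 1.592047
x_6 = g(1.592047) = 1.534980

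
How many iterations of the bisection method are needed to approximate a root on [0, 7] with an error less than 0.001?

We need (b-a)/2^n ≤ 0.001
(7 - 0)/2^n ≤ 0.001
7/2^n ≤ 0.001
2^n ≥ 7000
n ≥ log₂(7000) = 12.77
n ≥ 13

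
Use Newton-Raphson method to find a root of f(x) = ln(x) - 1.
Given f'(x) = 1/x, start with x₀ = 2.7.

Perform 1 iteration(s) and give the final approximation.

f(x) = ln(x) - 1
f'(x) = 1/x
x₀ = 2.7

Newton-Raphson formula: x_{n+1} = x_n - f(x_n)/f'(x_n)

Iteration 1:
  f(2.700000) = -0.006748
  f'(2.700000) = 0.370370
  x_1 = 2.700000 - (-0.006748)/0.370370 = 2.718220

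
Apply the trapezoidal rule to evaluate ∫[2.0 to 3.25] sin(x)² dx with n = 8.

f(x) = sin(x)²
a = 2.0, b = 3.25, n = 8
h = (b - a)/n = 0.156250

Trapezoidal rule: (h/2)[f(x₀) + 2f(x₁) + 2f(x₂) + ... + f(xₙ)]

x_0 = 2.0000, f(x_0) = 0.826822, coefficient = 1
x_1 = 2.1562, f(x_1) = 0.694658, coefficient = 2
x_2 = 2.3125, f(x_2) = 0.543639, coefficient = 2
x_3 = 2.4688, f(x_3) = 0.388393, coefficient = 2
x_4 = 2.6250, f(x_4) = 0.243957, coefficient = 2
x_5 = 2.7812, f(x_5) = 0.124323, coefficient = 2
x_6 = 2.9375, f(x_6) = 0.041079, coefficient = 2
x_7 = 3.0938, f(x_7) = 0.002287, coefficient = 2
x_8 = 3.2500, f(x_8) = 0.011706, coefficient = 1

I ≈ (0.156250/2) × 4.915200 = 0.384000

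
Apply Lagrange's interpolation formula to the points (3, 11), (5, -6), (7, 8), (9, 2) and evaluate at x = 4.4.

Lagrange interpolation formula:
P(x) = Σ yᵢ × Lᵢ(x)
where Lᵢ(x) = Π_{j≠i} (x - xⱼ)/(xᵢ - xⱼ)

L_0(4.4) = (4.4 - 5)/(3 - 5) × (4.4 - 7)/(3 - 7) × (4.4 - 9)/(3 - 9) = 0.149500
L_1(4.4) = (4.4 - 3)/(5 - 3) × (4.4 - 7)/(5 - 7) × (4.4 - 9)/(5 - 9) = 1.046500
L_2(4.4) = (4.4 - 3)/(7 - 3) × (4.4 - 5)/(7 - 5) × (4.4 - 9)/(7 - 9) = -0.241500
L_3(4.4) = (4.4 - 3)/(9 - 3) × (4.4 - 5)/(9 - 5) × (4.4 - 7)/(9 - 7) = 0.045500

P(4.4) = 11×L_0(4.4) + (-6)×L_1(4.4) + 8×L_2(4.4) + 2×L_3(4.4)
P(4.4) = -6.475500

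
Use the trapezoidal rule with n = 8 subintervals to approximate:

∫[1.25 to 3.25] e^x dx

f(x) = e^x
a = 1.25, b = 3.25, n = 8
h = (b - a)/n = 0.250000

Trapezoidal rule: (h/2)[f(x₀) + 2f(x₁) + 2f(x₂) + ... + f(xₙ)]

x_0 = 1.2500, f(x_0) = 3.490343, coefficient = 1
x_1 = 1.5000, f(x_1) = 4.481689, coefficient = 2
x_2 = 1.7500, f(x_2) = 5.754603, coefficient = 2
x_3 = 2.0000, f(x_3) = 7.389056, coefficient = 2
x_4 = 2.2500, f(x_4) = 9.487736, coefficient = 2
x_5 = 2.5000, f(x_5) = 12.182494, coefficient = 2
x_6 = 2.7500, f(x_6) = 15.642632, coefficient = 2
x_7 = 3.0000, f(x_7) = 20.085537, coefficient = 2
x_8 = 3.2500, f(x_8) = 25.790340, coefficient = 1

I ≈ (0.250000/2) × 179.328176 = 22.416022
Exact value: 22.299997
Error: 0.116025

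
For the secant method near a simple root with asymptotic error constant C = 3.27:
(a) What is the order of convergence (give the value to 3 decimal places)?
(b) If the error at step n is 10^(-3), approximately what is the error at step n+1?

(a) Secant method has superlinear convergence with order φ = (1+√5)/2 ≈ 1.618.
    This means |e_{n+1}| ≈ C|e_n|^1.618.

(b) With |e_n| = 10^(-3) and C = 3.27:
    |e_{n+1}| ≈ 3.27 × (10^(-3))^1.618 = 3.27 × 10^(-4.85)

(a) ≈ 1.618 (golden ratio); (b) |e_{n+1}| ≈ 4.576e-05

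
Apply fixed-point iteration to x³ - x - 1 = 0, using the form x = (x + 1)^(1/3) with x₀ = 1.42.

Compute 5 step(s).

Equation: x³ - x - 1 = 0
Fixed-point form: x = (x + 1)^(1/3)
x₀ = 1.42

x_1 = g(1.420000) = 1.342575
x_2 = g(1.342575) = 1.328101
x_3 = g(1.328101) = 1.325360
x_4 = g(1.325360) = 1.324840
x_5 = g(1.324840) = 1.324741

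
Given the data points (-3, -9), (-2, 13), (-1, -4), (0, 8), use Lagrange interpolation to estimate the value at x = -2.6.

Lagrange interpolation formula:
P(x) = Σ yᵢ × Lᵢ(x)
where Lᵢ(x) = Π_{j≠i} (x - xⱼ)/(xᵢ - xⱼ)

L_0(-2.6) = (-2.6 - (-2))/(-3 - (-2)) × (-2.6 - (-1))/(-3 - (-1)) × (-2.6 - 0)/(-3 - 0) = 0.416000
L_1(-2.6) = (-2.6 - (-3))/(-2 - (-3)) × (-2.6 - (-1))/(-2 - (-1)) × (-2.6 - 0)/(-2 - 0) = 0.832000
L_2(-2.6) = (-2.6 - (-3))/(-1 - (-3)) × (-2.6 - (-2))/(-1 - (-2)) × (-2.6 - 0)/(-1 - 0) = -0.312000
L_3(-2.6) = (-2.6 - (-3))/(0 - (-3)) × (-2.6 - (-2))/(0 - (-2)) × (-2.6 - (-1))/(0 - (-1)) = 0.064000

P(-2.6) = (-9)×L_0(-2.6) + 13×L_1(-2.6) + (-4)×L_2(-2.6) + 8×L_3(-2.6)
P(-2.6) = 8.832000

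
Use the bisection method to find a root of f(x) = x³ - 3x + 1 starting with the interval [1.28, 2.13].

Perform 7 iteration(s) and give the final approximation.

f(x) = x³ - 3x + 1
Initial interval: [1.28, 2.13]

Iteration 1:
  c_1 = (1.280000 + 2.130000)/2 = 1.705000
  f(c_1) = f(1.705000) = 0.841478
  f(a) × f(c) < 0, new interval: [1.280000, 1.705000]
Iteration 2:
  c_2 = (1.280000 + 1.705000)/2 = 1.492500
  f(c_2) = f(1.492500) = -0.152872
  f(a) × f(c) ≥ 0, new interval: [1.492500, 1.705000]
Iteration 3:
  c_3 = (1.492500 + 1.705000)/2 = 1.598750
  f(c_3) = f(1.598750) = 0.290157
  f(a) × f(c) < 0, new interval: [1.492500, 1.598750]
Iteration 4:
  c_4 = (1.492500 + 1.598750)/2 = 1.545625
  f(c_4) = f(1.545625) = 0.055556
  f(a) × f(c) < 0, new interval: [1.492500, 1.545625]
Iteration 5:
  c_5 = (1.492500 + 1.545625)/2 = 1.519063
  f(c_5) = f(1.519063) = -0.051873
  f(a) × f(c) ≥ 0, new interval: [1.519063, 1.545625]
Iteration 6:
  c_6 = (1.519063 + 1.545625)/2 = 1.532344
  f(c_6) = f(1.532344) = 0.001030
  f(a) × f(c) < 0, new interval: [1.519063, 1.532344]
Iteration 7:
  c_7 = (1.519063 + 1.532344)/2 = 1.525703
  f(c_7) = f(1.525703) = -0.025623
  f(a) × f(c) ≥ 0, new interval: [1.525703, 1.532344]

After 7 iteration(s), the approximation is c_7 = 1.525703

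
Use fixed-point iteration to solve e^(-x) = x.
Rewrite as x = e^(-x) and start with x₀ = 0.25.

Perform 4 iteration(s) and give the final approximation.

Equation: e^(-x) = x
Fixed-point form: x = e^(-x)
x₀ = 0.25

x_1 = g(0.250000) = 0.778801
x_2 = g(0.778801) = 0.458956
x_3 = g(0.458956) = 0.631943
x_4 = g(0.631943) = 0.531558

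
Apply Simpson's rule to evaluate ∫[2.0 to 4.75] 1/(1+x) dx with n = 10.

f(x) = 1/(1+x)
a = 2.0, b = 4.75, n = 10
h = (b - a)/n = 0.275000

Simpson's rule: (h/3)[f(x₀) + 4f(x₁) + 2f(x₂) + ... + f(xₙ)]

x_0 = 2.0000, f(x_0) = 0.333333, coefficient = 1
x_1 = 2.2750, f(x_1) = 0.305344, coefficient = 4
x_2 = 2.5500, f(x_2) = 0.281690, coefficient = 2
x_3 = 2.8250, f(x_3) = 0.261438, coefficient = 4
x_4 = 3.1000, f(x_4) = 0.243902, coefficient = 2
x_5 = 3.3750, f(x_5) = 0.228571, coefficient = 4
x_6 = 3.6500, f(x_6) = 0.215054, coefficient = 2
x_7 = 3.9250, f(x_7) = 0.203046, coefficient = 4
x_8 = 4.2000, f(x_8) = 0.192308, coefficient = 2
x_9 = 4.4750, f(x_9) = 0.182648, coefficient = 4
x_10 = 4.7500, f(x_10) = 0.173913, coefficient = 1

I ≈ (0.275000/3) × 7.097342 = 0.650590
Exact value: 0.650588
Error: 0.000002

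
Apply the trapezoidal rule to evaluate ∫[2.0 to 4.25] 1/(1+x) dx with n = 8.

f(x) = 1/(1+x)
a = 2.0, b = 4.25, n = 8
h = (b - a)/n = 0.281250

Trapezoidal rule: (h/2)[f(x₀) + 2f(x₁) + 2f(x₂) + ... + f(xₙ)]

x_0 = 2.0000, f(x_0) = 0.333333, coefficient = 1
x_1 = 2.2812, f(x_1) = 0.304762, coefficient = 2
x_2 = 2.5625, f(x_2) = 0.280702, coefficient = 2
x_3 = 2.8438, f(x_3) = 0.260163, coefficient = 2
x_4 = 3.1250, f(x_4) = 0.242424, coefficient = 2
x_5 = 3.4062, f(x_5) = 0.226950, coefficient = 2
x_6 = 3.6875, f(x_6) = 0.213333, coefficient = 2
x_7 = 3.9688, f(x_7) = 0.201258, coefficient = 2
x_8 = 4.2500, f(x_8) = 0.190476, coefficient = 1

I ≈ (0.281250/2) × 3.982994 = 0.560108
Exact value: 0.559616
Error: 0.000493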